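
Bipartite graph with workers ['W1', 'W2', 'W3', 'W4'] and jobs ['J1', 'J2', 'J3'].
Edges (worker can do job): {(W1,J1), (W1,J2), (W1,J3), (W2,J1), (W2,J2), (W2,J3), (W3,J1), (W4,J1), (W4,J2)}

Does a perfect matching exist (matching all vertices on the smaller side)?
Yes, perfect matching exists (size 3)

Perfect matching: {(W1,J3), (W2,J2), (W4,J1)}
All 3 vertices on the smaller side are matched.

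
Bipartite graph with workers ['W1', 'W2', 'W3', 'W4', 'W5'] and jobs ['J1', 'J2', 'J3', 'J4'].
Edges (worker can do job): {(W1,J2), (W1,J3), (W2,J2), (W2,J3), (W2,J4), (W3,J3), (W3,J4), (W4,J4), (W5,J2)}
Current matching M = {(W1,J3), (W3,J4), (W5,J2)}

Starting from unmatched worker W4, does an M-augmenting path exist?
No augmenting path from W4

Alternating search from W4 reaches jobs: {J2, J3, J4}.
Every reachable job is already matched in M, and following those matched edges back to workers exposes no further unvisited jobs.
No M-augmenting path from W4 exists.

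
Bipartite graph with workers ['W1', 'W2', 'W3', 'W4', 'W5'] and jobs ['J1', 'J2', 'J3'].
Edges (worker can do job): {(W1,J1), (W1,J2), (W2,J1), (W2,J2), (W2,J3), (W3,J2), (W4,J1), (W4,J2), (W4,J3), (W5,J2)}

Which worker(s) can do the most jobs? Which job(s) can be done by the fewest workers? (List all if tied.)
Most versatile: W2, W4 (3 jobs); Least covered: J3 (2 workers)

Worker degrees (jobs they can do): W1:2, W2:3, W3:1, W4:3, W5:1
Job degrees (workers who can do it): J1:3, J2:5, J3:2

Maximum worker degree is 3, achieved by: W2, W4
Minimum job degree is 2, achieved by: J3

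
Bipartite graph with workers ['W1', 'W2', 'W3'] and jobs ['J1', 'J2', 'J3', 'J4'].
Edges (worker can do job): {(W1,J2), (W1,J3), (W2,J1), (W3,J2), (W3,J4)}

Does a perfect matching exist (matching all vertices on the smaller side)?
Yes, perfect matching exists (size 3)

Perfect matching: {(W1,J2), (W2,J1), (W3,J4)}
All 3 vertices on the smaller side are matched.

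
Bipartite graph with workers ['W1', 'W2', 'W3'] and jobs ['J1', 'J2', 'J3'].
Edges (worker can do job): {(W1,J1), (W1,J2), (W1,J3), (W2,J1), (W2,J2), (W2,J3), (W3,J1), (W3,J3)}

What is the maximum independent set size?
Maximum independent set = 3

By König's theorem:
- Min vertex cover = Max matching = 3
- Max independent set = Total vertices - Min vertex cover
- Max independent set = 6 - 3 = 3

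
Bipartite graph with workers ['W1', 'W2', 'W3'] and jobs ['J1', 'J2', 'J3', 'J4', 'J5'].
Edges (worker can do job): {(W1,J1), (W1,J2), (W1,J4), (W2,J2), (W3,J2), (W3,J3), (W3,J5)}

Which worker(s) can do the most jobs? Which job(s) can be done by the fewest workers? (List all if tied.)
Most versatile: W1, W3 (3 jobs); Least covered: J1, J3, J4, J5 (1 workers)

Worker degrees (jobs they can do): W1:3, W2:1, W3:3
Job degrees (workers who can do it): J1:1, J2:3, J3:1, J4:1, J5:1

Maximum worker degree is 3, achieved by: W1, W3
Minimum job degree is 1, achieved by: J1, J3, J4, J5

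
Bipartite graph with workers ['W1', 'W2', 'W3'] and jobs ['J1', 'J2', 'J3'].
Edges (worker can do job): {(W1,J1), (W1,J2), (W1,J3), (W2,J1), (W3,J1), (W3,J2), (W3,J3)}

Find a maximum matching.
Matching: {(W1,J2), (W2,J1), (W3,J3)}

Maximum matching (size 3):
  W1 → J2
  W2 → J1
  W3 → J3

Each worker is assigned to at most one job, and each job to at most one worker.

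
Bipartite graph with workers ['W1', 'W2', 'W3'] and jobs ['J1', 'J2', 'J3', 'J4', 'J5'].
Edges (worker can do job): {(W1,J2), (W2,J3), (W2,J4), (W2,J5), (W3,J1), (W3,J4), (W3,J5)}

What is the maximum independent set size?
Maximum independent set = 5

By König's theorem:
- Min vertex cover = Max matching = 3
- Max independent set = Total vertices - Min vertex cover
- Max independent set = 8 - 3 = 5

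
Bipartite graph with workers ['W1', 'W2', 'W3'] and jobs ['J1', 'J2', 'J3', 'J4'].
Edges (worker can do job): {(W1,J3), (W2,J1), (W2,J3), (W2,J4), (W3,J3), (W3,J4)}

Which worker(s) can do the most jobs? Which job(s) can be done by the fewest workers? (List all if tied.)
Most versatile: W2 (3 jobs); Least covered: J2 (0 workers)

Worker degrees (jobs they can do): W1:1, W2:3, W3:2
Job degrees (workers who can do it): J1:1, J2:0, J3:3, J4:2

Maximum worker degree is 3, achieved by: W2
Minimum job degree is 0, achieved by: J2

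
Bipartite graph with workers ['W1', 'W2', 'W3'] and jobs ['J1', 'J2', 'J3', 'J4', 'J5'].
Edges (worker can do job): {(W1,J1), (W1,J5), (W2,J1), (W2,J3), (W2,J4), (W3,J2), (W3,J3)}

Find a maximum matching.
Matching: {(W1,J1), (W2,J4), (W3,J3)}

Maximum matching (size 3):
  W1 → J1
  W2 → J4
  W3 → J3

Each worker is assigned to at most one job, and each job to at most one worker.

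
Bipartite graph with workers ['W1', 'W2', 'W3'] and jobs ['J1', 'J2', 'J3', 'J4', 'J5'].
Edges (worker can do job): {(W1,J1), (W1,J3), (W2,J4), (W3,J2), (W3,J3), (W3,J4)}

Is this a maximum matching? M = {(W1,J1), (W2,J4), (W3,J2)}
Yes, size 3 is maximum

Proposed matching has size 3.
Maximum matching size for this graph: 3.

This is a maximum matching.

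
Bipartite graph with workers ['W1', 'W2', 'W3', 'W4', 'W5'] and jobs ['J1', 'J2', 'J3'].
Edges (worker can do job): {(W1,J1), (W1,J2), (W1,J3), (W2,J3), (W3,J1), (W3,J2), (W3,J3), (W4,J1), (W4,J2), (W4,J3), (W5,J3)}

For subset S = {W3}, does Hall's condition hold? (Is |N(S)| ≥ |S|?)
Yes: |N(S)| = 3, |S| = 1

Subset S = {W3}
Neighbors N(S) = {J1, J2, J3}

|N(S)| = 3, |S| = 1
Hall's condition: |N(S)| ≥ |S| is satisfied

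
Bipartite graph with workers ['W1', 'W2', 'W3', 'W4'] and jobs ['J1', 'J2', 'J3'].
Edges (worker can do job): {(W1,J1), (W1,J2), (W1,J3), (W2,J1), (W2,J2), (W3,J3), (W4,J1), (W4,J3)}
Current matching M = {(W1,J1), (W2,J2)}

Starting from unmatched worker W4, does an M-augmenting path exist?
Yes: W4 → J3

An M-augmenting path alternates non-matching / matching edges, starting and ending at unmatched vertices.
Path: W4 → J3
(J3 is unmatched in M, so the path is augmenting.)
Flipping edges along this path would increase |M| from 2 to 3.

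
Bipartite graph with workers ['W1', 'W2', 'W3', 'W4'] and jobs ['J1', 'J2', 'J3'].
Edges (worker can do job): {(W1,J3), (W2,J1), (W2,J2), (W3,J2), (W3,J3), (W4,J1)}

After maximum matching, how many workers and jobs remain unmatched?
Unmatched: 1 workers, 0 jobs

Maximum matching size: 3
Workers: 4 total, 3 matched, 1 unmatched
Jobs: 3 total, 3 matched, 0 unmatched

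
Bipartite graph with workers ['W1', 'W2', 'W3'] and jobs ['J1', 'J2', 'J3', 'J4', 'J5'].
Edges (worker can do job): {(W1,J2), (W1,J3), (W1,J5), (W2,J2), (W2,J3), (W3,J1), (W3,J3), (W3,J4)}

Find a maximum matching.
Matching: {(W1,J5), (W2,J2), (W3,J3)}

Maximum matching (size 3):
  W1 → J5
  W2 → J2
  W3 → J3

Each worker is assigned to at most one job, and each job to at most one worker.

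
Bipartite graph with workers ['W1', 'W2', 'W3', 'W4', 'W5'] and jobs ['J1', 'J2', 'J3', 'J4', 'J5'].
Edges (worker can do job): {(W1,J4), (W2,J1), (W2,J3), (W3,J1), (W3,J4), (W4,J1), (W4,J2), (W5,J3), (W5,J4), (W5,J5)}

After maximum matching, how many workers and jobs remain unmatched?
Unmatched: 0 workers, 0 jobs

Maximum matching size: 5
Workers: 5 total, 5 matched, 0 unmatched
Jobs: 5 total, 5 matched, 0 unmatched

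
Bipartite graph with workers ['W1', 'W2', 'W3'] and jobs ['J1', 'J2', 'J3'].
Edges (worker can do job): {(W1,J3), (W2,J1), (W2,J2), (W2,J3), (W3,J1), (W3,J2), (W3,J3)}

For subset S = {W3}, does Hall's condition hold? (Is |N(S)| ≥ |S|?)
Yes: |N(S)| = 3, |S| = 1

Subset S = {W3}
Neighbors N(S) = {J1, J2, J3}

|N(S)| = 3, |S| = 1
Hall's condition: |N(S)| ≥ |S| is satisfied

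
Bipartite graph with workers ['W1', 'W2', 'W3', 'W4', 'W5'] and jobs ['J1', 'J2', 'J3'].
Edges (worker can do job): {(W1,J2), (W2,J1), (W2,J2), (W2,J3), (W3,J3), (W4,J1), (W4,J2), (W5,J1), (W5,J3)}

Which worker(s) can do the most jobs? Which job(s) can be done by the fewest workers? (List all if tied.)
Most versatile: W2 (3 jobs); Least covered: J1, J2, J3 (3 workers)

Worker degrees (jobs they can do): W1:1, W2:3, W3:1, W4:2, W5:2
Job degrees (workers who can do it): J1:3, J2:3, J3:3

Maximum worker degree is 3, achieved by: W2
Minimum job degree is 3, achieved by: J1, J2, J3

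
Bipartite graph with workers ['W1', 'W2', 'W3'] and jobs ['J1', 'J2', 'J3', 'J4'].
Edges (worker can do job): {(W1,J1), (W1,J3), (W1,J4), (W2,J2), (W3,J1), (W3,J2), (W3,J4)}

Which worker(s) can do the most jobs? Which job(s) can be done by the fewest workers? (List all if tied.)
Most versatile: W1, W3 (3 jobs); Least covered: J3 (1 workers)

Worker degrees (jobs they can do): W1:3, W2:1, W3:3
Job degrees (workers who can do it): J1:2, J2:2, J3:1, J4:2

Maximum worker degree is 3, achieved by: W1, W3
Minimum job degree is 1, achieved by: J3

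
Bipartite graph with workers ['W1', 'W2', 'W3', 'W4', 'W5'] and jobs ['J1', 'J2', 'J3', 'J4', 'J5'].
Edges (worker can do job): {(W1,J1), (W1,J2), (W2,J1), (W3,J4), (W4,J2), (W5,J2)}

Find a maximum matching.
Matching: {(W1,J1), (W3,J4), (W5,J2)}

Maximum matching (size 3):
  W1 → J1
  W3 → J4
  W5 → J2

Each worker is assigned to at most one job, and each job to at most one worker.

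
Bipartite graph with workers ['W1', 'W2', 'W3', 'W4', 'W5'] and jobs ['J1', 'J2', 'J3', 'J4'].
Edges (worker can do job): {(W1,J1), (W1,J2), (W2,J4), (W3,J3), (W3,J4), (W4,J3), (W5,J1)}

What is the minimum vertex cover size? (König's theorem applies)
Minimum vertex cover size = 4

By König's theorem: in bipartite graphs,
min vertex cover = max matching = 4

Maximum matching has size 4, so minimum vertex cover also has size 4.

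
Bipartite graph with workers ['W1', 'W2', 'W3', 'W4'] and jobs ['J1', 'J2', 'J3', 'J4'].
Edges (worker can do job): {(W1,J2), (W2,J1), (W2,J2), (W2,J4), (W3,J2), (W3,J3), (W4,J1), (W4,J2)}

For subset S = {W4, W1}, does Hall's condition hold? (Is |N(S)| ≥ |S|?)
Yes: |N(S)| = 2, |S| = 2

Subset S = {W4, W1}
Neighbors N(S) = {J1, J2}

|N(S)| = 2, |S| = 2
Hall's condition: |N(S)| ≥ |S| is satisfied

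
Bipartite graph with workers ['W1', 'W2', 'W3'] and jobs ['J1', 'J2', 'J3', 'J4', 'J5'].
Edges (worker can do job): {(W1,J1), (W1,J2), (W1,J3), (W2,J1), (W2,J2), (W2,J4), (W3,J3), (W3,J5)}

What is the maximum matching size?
Maximum matching size = 3

Maximum matching: {(W1,J1), (W2,J2), (W3,J5)}
Size: 3

This assigns 3 workers to 3 distinct jobs.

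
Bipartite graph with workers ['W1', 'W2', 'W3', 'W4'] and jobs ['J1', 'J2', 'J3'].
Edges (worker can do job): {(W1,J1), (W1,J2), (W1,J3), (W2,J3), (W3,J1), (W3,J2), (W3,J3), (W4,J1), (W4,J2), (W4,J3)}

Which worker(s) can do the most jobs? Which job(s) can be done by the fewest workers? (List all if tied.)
Most versatile: W1, W3, W4 (3 jobs); Least covered: J1, J2 (3 workers)

Worker degrees (jobs they can do): W1:3, W2:1, W3:3, W4:3
Job degrees (workers who can do it): J1:3, J2:3, J3:4

Maximum worker degree is 3, achieved by: W1, W3, W4
Minimum job degree is 3, achieved by: J1, J2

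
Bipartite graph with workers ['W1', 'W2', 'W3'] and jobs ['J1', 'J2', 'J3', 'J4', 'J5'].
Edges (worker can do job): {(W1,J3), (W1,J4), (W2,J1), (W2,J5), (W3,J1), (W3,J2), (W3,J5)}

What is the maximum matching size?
Maximum matching size = 3

Maximum matching: {(W1,J4), (W2,J1), (W3,J5)}
Size: 3

This assigns 3 workers to 3 distinct jobs.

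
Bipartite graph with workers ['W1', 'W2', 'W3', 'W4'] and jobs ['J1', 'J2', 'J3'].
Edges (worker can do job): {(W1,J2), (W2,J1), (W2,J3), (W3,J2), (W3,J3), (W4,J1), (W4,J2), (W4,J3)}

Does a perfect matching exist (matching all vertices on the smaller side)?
Yes, perfect matching exists (size 3)

Perfect matching: {(W2,J1), (W3,J2), (W4,J3)}
All 3 vertices on the smaller side are matched.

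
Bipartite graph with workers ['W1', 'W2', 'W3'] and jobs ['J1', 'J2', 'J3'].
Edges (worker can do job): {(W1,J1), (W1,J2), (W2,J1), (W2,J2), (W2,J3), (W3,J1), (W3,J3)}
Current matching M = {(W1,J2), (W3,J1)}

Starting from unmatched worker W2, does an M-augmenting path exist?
Yes: W2 → J2 → W1 → J1 → W3 → J3

An M-augmenting path alternates non-matching / matching edges, starting and ending at unmatched vertices.
Path: W2 → J2 → W1 → J1 → W3 → J3
(J3 is unmatched in M, so the path is augmenting.)
Flipping edges along this path would increase |M| from 2 to 3.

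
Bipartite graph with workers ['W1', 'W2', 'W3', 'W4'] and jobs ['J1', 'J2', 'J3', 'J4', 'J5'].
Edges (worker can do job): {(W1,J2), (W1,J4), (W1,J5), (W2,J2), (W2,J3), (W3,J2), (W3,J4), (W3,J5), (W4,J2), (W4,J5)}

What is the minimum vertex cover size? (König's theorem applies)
Minimum vertex cover size = 4

By König's theorem: in bipartite graphs,
min vertex cover = max matching = 4

Maximum matching has size 4, so minimum vertex cover also has size 4.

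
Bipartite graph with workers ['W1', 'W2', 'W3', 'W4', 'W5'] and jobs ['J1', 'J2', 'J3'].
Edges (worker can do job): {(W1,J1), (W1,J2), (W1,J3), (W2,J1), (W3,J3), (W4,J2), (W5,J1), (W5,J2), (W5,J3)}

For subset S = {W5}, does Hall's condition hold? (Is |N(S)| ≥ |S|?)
Yes: |N(S)| = 3, |S| = 1

Subset S = {W5}
Neighbors N(S) = {J1, J2, J3}

|N(S)| = 3, |S| = 1
Hall's condition: |N(S)| ≥ |S| is satisfied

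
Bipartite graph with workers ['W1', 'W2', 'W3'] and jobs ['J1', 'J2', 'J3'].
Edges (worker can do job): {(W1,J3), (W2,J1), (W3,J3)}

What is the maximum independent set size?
Maximum independent set = 4

By König's theorem:
- Min vertex cover = Max matching = 2
- Max independent set = Total vertices - Min vertex cover
- Max independent set = 6 - 2 = 4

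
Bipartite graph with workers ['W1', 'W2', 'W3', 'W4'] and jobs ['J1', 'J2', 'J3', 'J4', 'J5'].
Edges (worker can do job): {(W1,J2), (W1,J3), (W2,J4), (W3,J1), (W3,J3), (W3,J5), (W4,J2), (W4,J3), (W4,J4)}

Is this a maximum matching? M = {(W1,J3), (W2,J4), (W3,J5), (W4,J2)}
Yes, size 4 is maximum

Proposed matching has size 4.
Maximum matching size for this graph: 4.

This is a maximum matching.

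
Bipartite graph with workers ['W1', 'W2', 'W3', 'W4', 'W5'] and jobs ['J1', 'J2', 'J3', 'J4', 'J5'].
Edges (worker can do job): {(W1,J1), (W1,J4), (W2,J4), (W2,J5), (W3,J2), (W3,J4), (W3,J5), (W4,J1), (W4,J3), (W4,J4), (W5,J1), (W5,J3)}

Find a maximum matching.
Matching: {(W1,J4), (W2,J5), (W3,J2), (W4,J3), (W5,J1)}

Maximum matching (size 5):
  W1 → J4
  W2 → J5
  W3 → J2
  W4 → J3
  W5 → J1

Each worker is assigned to at most one job, and each job to at most one worker.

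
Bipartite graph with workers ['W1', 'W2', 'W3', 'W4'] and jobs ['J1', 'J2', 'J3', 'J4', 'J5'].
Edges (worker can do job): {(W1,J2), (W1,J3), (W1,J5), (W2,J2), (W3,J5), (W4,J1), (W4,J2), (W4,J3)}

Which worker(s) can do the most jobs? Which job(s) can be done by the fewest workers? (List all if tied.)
Most versatile: W1, W4 (3 jobs); Least covered: J4 (0 workers)

Worker degrees (jobs they can do): W1:3, W2:1, W3:1, W4:3
Job degrees (workers who can do it): J1:1, J2:3, J3:2, J4:0, J5:2

Maximum worker degree is 3, achieved by: W1, W4
Minimum job degree is 0, achieved by: J4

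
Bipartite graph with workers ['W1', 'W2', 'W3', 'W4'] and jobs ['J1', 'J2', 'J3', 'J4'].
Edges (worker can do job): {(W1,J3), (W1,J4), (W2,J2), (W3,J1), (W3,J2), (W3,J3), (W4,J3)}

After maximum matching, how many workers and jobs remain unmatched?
Unmatched: 0 workers, 0 jobs

Maximum matching size: 4
Workers: 4 total, 4 matched, 0 unmatched
Jobs: 4 total, 4 matched, 0 unmatched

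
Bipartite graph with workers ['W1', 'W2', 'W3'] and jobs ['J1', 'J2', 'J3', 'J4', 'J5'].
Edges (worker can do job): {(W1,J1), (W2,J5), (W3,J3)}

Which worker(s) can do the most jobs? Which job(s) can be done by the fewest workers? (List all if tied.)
Most versatile: W1, W2, W3 (1 jobs); Least covered: J2, J4 (0 workers)

Worker degrees (jobs they can do): W1:1, W2:1, W3:1
Job degrees (workers who can do it): J1:1, J2:0, J3:1, J4:0, J5:1

Maximum worker degree is 1, achieved by: W1, W2, W3
Minimum job degree is 0, achieved by: J2, J4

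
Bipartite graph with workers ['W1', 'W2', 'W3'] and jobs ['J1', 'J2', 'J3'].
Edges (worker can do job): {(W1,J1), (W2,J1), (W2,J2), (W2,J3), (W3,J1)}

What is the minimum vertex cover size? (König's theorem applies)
Minimum vertex cover size = 2

By König's theorem: in bipartite graphs,
min vertex cover = max matching = 2

Maximum matching has size 2, so minimum vertex cover also has size 2.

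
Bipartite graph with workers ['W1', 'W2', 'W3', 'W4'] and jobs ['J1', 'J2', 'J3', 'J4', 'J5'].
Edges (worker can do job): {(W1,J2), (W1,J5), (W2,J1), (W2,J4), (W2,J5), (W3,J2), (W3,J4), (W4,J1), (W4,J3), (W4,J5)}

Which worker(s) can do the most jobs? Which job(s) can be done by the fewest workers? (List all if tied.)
Most versatile: W2, W4 (3 jobs); Least covered: J3 (1 workers)

Worker degrees (jobs they can do): W1:2, W2:3, W3:2, W4:3
Job degrees (workers who can do it): J1:2, J2:2, J3:1, J4:2, J5:3

Maximum worker degree is 3, achieved by: W2, W4
Minimum job degree is 1, achieved by: J3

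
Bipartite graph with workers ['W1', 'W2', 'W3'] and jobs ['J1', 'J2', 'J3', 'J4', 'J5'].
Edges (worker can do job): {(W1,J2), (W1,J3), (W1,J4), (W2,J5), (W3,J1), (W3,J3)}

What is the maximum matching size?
Maximum matching size = 3

Maximum matching: {(W1,J2), (W2,J5), (W3,J1)}
Size: 3

This assigns 3 workers to 3 distinct jobs.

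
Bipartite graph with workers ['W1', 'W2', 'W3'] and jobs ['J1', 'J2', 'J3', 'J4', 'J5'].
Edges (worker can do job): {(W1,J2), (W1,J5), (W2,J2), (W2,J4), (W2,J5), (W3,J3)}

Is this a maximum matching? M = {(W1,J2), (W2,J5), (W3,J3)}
Yes, size 3 is maximum

Proposed matching has size 3.
Maximum matching size for this graph: 3.

This is a maximum matching.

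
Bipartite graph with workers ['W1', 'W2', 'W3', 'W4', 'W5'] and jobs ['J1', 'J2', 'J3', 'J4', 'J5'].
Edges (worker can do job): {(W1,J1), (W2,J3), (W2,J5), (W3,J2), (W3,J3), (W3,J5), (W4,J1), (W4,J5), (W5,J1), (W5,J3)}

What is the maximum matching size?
Maximum matching size = 4

Maximum matching: {(W2,J5), (W3,J2), (W4,J1), (W5,J3)}
Size: 4

This assigns 4 workers to 4 distinct jobs.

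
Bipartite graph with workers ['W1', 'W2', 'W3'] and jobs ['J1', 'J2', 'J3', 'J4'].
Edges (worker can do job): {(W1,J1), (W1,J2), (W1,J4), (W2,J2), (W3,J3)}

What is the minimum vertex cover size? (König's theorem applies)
Minimum vertex cover size = 3

By König's theorem: in bipartite graphs,
min vertex cover = max matching = 3

Maximum matching has size 3, so minimum vertex cover also has size 3.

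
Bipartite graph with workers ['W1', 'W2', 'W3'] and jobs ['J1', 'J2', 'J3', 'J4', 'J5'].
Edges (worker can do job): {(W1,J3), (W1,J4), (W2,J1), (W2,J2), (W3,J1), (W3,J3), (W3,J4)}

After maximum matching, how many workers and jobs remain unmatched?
Unmatched: 0 workers, 2 jobs

Maximum matching size: 3
Workers: 3 total, 3 matched, 0 unmatched
Jobs: 5 total, 3 matched, 2 unmatched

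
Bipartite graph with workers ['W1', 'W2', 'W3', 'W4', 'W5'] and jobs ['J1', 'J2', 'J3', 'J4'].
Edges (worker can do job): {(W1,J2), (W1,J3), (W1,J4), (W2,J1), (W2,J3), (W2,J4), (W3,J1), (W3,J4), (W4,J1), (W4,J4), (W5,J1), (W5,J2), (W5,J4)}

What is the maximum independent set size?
Maximum independent set = 5

By König's theorem:
- Min vertex cover = Max matching = 4
- Max independent set = Total vertices - Min vertex cover
- Max independent set = 9 - 4 = 5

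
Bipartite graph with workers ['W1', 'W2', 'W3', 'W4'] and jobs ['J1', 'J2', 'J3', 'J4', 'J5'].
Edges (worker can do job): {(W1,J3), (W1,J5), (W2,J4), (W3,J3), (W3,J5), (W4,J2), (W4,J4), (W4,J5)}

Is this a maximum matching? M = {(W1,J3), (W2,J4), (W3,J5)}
No, size 3 is not maximum

Proposed matching has size 3.
Maximum matching size for this graph: 4.

This is NOT maximum - can be improved to size 4.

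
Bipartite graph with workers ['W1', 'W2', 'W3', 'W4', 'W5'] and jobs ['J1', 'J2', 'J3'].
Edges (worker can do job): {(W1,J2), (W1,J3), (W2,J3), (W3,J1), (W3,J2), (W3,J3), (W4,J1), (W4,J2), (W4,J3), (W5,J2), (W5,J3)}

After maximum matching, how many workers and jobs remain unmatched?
Unmatched: 2 workers, 0 jobs

Maximum matching size: 3
Workers: 5 total, 3 matched, 2 unmatched
Jobs: 3 total, 3 matched, 0 unmatched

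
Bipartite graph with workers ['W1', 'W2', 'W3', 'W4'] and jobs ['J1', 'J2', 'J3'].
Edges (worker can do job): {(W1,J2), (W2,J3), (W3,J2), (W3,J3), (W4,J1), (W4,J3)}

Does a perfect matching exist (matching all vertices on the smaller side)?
Yes, perfect matching exists (size 3)

Perfect matching: {(W2,J3), (W3,J2), (W4,J1)}
All 3 vertices on the smaller side are matched.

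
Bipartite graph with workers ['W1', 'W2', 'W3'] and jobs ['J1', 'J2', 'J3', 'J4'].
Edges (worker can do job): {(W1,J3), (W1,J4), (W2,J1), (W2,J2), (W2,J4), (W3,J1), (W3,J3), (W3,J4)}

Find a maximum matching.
Matching: {(W1,J4), (W2,J2), (W3,J3)}

Maximum matching (size 3):
  W1 → J4
  W2 → J2
  W3 → J3

Each worker is assigned to at most one job, and each job to at most one worker.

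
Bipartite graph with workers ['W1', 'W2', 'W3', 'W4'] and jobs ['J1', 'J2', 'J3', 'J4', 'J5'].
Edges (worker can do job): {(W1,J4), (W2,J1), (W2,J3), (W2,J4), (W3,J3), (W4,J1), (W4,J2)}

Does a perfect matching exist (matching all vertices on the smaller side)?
Yes, perfect matching exists (size 4)

Perfect matching: {(W1,J4), (W2,J1), (W3,J3), (W4,J2)}
All 4 vertices on the smaller side are matched.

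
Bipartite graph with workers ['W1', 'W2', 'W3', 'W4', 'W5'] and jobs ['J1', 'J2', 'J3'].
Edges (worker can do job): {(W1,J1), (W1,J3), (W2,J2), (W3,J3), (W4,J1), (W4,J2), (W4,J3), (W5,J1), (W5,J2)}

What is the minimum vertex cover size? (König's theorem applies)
Minimum vertex cover size = 3

By König's theorem: in bipartite graphs,
min vertex cover = max matching = 3

Maximum matching has size 3, so minimum vertex cover also has size 3.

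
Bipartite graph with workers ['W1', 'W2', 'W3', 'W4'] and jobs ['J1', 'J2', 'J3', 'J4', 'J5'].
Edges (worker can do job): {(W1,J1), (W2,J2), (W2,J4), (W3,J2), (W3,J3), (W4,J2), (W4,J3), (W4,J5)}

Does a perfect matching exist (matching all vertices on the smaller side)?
Yes, perfect matching exists (size 4)

Perfect matching: {(W1,J1), (W2,J4), (W3,J3), (W4,J2)}
All 4 vertices on the smaller side are matched.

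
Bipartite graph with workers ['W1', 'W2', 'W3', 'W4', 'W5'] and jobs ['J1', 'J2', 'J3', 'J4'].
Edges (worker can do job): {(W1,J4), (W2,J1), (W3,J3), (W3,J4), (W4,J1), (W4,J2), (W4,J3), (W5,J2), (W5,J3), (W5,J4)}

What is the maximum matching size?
Maximum matching size = 4

Maximum matching: {(W2,J1), (W3,J4), (W4,J2), (W5,J3)}
Size: 4

This assigns 4 workers to 4 distinct jobs.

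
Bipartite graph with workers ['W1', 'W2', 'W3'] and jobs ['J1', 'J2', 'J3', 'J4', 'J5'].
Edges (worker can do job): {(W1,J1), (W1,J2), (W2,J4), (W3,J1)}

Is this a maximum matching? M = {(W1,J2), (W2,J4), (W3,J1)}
Yes, size 3 is maximum

Proposed matching has size 3.
Maximum matching size for this graph: 3.

This is a maximum matching.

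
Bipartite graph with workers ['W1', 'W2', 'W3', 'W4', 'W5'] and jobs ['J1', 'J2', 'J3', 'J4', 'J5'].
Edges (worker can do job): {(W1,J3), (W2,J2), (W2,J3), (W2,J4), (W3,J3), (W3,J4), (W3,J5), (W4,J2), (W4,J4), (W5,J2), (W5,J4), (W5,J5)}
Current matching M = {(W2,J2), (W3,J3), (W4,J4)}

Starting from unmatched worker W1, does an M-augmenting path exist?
Yes: W1 → J3 → W3 → J5

An M-augmenting path alternates non-matching / matching edges, starting and ending at unmatched vertices.
Path: W1 → J3 → W3 → J5
(J5 is unmatched in M, so the path is augmenting.)
Flipping edges along this path would increase |M| from 3 to 4.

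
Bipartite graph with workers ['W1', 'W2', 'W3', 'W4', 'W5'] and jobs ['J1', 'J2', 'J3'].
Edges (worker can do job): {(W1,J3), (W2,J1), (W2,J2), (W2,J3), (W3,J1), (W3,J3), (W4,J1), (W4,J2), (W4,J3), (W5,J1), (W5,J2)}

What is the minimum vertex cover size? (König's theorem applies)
Minimum vertex cover size = 3

By König's theorem: in bipartite graphs,
min vertex cover = max matching = 3

Maximum matching has size 3, so minimum vertex cover also has size 3.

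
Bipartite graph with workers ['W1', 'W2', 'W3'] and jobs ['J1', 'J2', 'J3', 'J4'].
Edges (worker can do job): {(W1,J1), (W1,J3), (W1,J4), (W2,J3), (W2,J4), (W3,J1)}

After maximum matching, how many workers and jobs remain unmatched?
Unmatched: 0 workers, 1 jobs

Maximum matching size: 3
Workers: 3 total, 3 matched, 0 unmatched
Jobs: 4 total, 3 matched, 1 unmatched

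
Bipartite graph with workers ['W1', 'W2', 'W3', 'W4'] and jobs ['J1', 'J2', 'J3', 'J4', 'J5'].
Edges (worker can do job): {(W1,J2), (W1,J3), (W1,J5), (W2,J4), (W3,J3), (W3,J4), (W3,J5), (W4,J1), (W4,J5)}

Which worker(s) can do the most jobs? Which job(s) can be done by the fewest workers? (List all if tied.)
Most versatile: W1, W3 (3 jobs); Least covered: J1, J2 (1 workers)

Worker degrees (jobs they can do): W1:3, W2:1, W3:3, W4:2
Job degrees (workers who can do it): J1:1, J2:1, J3:2, J4:2, J5:3

Maximum worker degree is 3, achieved by: W1, W3
Minimum job degree is 1, achieved by: J1, J2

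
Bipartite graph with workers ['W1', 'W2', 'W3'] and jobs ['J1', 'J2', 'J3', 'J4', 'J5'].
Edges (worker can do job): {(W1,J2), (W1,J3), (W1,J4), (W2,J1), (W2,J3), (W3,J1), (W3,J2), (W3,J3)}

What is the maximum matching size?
Maximum matching size = 3

Maximum matching: {(W1,J2), (W2,J3), (W3,J1)}
Size: 3

This assigns 3 workers to 3 distinct jobs.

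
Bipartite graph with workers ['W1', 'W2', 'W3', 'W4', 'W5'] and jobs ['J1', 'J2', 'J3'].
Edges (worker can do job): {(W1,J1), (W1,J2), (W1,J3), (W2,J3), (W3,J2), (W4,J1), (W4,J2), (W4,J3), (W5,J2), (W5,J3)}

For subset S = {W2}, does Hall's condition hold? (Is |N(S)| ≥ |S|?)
Yes: |N(S)| = 1, |S| = 1

Subset S = {W2}
Neighbors N(S) = {J3}

|N(S)| = 1, |S| = 1
Hall's condition: |N(S)| ≥ |S| is satisfied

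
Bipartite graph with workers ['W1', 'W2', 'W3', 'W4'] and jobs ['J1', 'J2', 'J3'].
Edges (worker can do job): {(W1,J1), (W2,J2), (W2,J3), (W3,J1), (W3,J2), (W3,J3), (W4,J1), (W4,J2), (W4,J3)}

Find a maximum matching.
Matching: {(W2,J2), (W3,J3), (W4,J1)}

Maximum matching (size 3):
  W2 → J2
  W3 → J3
  W4 → J1

Each worker is assigned to at most one job, and each job to at most one worker.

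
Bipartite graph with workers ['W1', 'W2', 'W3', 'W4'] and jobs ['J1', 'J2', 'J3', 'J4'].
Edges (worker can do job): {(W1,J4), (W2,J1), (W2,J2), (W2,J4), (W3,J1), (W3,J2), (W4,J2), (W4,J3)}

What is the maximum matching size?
Maximum matching size = 4

Maximum matching: {(W1,J4), (W2,J2), (W3,J1), (W4,J3)}
Size: 4

This assigns 4 workers to 4 distinct jobs.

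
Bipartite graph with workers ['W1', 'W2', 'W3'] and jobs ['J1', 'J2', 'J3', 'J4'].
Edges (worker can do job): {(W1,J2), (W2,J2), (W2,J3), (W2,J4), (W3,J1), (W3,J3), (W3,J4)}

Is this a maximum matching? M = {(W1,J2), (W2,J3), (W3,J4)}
Yes, size 3 is maximum

Proposed matching has size 3.
Maximum matching size for this graph: 3.

This is a maximum matching.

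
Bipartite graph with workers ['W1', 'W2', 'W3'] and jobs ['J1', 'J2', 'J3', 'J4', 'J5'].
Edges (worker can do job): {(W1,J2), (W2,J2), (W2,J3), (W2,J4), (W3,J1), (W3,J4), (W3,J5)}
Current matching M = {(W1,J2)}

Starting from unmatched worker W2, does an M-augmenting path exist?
Yes: W2 → J4

An M-augmenting path alternates non-matching / matching edges, starting and ending at unmatched vertices.
Path: W2 → J4
(J4 is unmatched in M, so the path is augmenting.)
Flipping edges along this path would increase |M| from 1 to 2.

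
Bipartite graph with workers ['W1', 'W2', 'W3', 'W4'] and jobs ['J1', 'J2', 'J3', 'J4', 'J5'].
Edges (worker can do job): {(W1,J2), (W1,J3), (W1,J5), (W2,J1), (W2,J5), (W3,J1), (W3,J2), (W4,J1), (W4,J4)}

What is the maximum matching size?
Maximum matching size = 4

Maximum matching: {(W1,J3), (W2,J5), (W3,J2), (W4,J1)}
Size: 4

This assigns 4 workers to 4 distinct jobs.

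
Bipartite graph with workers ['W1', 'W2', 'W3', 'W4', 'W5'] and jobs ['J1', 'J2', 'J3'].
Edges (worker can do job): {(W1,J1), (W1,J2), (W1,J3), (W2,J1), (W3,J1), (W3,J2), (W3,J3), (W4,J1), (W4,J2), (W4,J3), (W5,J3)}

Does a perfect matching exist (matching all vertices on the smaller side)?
Yes, perfect matching exists (size 3)

Perfect matching: {(W3,J1), (W4,J2), (W5,J3)}
All 3 vertices on the smaller side are matched.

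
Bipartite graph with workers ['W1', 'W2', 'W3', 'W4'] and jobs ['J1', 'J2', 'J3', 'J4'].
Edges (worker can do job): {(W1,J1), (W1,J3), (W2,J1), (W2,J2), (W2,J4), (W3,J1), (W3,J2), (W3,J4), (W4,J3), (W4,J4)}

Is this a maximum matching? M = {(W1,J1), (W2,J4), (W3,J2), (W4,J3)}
Yes, size 4 is maximum

Proposed matching has size 4.
Maximum matching size for this graph: 4.

This is a maximum matching.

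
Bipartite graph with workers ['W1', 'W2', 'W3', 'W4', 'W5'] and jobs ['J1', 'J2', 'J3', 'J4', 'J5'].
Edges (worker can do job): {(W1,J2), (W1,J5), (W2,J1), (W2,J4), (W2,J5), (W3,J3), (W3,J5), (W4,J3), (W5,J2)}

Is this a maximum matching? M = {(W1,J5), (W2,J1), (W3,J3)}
No, size 3 is not maximum

Proposed matching has size 3.
Maximum matching size for this graph: 4.

This is NOT maximum - can be improved to size 4.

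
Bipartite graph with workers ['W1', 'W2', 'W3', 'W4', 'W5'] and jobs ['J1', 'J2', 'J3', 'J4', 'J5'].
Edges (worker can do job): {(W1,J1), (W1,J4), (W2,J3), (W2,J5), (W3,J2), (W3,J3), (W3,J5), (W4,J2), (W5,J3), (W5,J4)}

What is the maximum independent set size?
Maximum independent set = 5

By König's theorem:
- Min vertex cover = Max matching = 5
- Max independent set = Total vertices - Min vertex cover
- Max independent set = 10 - 5 = 5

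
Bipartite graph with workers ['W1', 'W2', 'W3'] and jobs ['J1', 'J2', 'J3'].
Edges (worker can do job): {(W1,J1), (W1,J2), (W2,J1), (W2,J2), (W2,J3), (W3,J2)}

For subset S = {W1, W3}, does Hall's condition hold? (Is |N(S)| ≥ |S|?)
Yes: |N(S)| = 2, |S| = 2

Subset S = {W1, W3}
Neighbors N(S) = {J1, J2}

|N(S)| = 2, |S| = 2
Hall's condition: |N(S)| ≥ |S| is satisfied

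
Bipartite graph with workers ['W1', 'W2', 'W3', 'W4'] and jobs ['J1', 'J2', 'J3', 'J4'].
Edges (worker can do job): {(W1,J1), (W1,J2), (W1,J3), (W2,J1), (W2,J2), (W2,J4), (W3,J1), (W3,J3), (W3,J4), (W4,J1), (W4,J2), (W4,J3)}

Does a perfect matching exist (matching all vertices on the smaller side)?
Yes, perfect matching exists (size 4)

Perfect matching: {(W1,J2), (W2,J4), (W3,J1), (W4,J3)}
All 4 vertices on the smaller side are matched.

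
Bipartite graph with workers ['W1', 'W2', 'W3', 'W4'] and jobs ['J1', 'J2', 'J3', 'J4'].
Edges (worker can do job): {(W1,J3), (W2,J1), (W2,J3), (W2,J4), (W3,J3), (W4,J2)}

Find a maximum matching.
Matching: {(W2,J1), (W3,J3), (W4,J2)}

Maximum matching (size 3):
  W2 → J1
  W3 → J3
  W4 → J2

Each worker is assigned to at most one job, and each job to at most one worker.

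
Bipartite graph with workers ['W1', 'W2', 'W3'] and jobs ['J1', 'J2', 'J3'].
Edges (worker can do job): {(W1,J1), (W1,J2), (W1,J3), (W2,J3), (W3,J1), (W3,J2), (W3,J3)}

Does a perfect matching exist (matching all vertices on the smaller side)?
Yes, perfect matching exists (size 3)

Perfect matching: {(W1,J1), (W2,J3), (W3,J2)}
All 3 vertices on the smaller side are matched.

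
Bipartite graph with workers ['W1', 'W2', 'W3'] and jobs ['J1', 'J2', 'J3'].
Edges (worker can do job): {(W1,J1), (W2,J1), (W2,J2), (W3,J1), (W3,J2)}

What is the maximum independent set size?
Maximum independent set = 4

By König's theorem:
- Min vertex cover = Max matching = 2
- Max independent set = Total vertices - Min vertex cover
- Max independent set = 6 - 2 = 4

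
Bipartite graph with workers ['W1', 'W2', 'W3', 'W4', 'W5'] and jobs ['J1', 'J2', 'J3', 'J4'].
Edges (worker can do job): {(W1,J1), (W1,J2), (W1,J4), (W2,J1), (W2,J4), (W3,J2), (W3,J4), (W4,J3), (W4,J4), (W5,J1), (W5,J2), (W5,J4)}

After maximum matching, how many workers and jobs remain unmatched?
Unmatched: 1 workers, 0 jobs

Maximum matching size: 4
Workers: 5 total, 4 matched, 1 unmatched
Jobs: 4 total, 4 matched, 0 unmatched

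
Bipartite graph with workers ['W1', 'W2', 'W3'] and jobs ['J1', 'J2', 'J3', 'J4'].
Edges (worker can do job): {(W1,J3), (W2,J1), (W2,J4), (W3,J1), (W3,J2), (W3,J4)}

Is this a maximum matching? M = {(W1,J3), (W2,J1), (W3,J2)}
Yes, size 3 is maximum

Proposed matching has size 3.
Maximum matching size for this graph: 3.

This is a maximum matching.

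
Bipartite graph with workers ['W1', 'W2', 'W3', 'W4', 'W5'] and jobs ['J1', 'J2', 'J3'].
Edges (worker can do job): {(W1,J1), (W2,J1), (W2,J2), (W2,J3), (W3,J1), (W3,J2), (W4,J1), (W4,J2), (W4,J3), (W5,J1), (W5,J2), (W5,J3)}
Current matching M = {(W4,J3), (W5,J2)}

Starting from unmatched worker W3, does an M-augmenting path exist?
Yes: W3 → J1

An M-augmenting path alternates non-matching / matching edges, starting and ending at unmatched vertices.
Path: W3 → J1
(J1 is unmatched in M, so the path is augmenting.)
Flipping edges along this path would increase |M| from 2 to 3.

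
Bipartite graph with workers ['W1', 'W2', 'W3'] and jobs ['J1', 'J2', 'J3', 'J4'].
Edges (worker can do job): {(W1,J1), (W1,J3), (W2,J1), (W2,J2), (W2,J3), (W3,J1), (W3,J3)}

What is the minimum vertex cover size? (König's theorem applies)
Minimum vertex cover size = 3

By König's theorem: in bipartite graphs,
min vertex cover = max matching = 3

Maximum matching has size 3, so minimum vertex cover also has size 3.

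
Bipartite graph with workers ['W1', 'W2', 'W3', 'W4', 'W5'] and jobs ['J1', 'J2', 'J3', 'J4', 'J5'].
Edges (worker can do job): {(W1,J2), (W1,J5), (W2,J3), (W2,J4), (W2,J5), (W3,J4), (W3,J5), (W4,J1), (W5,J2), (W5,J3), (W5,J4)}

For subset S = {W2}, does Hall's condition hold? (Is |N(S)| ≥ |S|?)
Yes: |N(S)| = 3, |S| = 1

Subset S = {W2}
Neighbors N(S) = {J3, J4, J5}

|N(S)| = 3, |S| = 1
Hall's condition: |N(S)| ≥ |S| is satisfied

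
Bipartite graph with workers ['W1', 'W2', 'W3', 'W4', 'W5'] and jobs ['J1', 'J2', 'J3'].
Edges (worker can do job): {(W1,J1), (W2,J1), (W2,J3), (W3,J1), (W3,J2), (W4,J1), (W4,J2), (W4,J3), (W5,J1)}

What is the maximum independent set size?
Maximum independent set = 5

By König's theorem:
- Min vertex cover = Max matching = 3
- Max independent set = Total vertices - Min vertex cover
- Max independent set = 8 - 3 = 5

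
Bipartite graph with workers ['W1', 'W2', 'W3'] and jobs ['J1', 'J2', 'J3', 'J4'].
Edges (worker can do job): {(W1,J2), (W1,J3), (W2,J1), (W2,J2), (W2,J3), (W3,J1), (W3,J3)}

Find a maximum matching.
Matching: {(W1,J3), (W2,J2), (W3,J1)}

Maximum matching (size 3):
  W1 → J3
  W2 → J2
  W3 → J1

Each worker is assigned to at most one job, and each job to at most one worker.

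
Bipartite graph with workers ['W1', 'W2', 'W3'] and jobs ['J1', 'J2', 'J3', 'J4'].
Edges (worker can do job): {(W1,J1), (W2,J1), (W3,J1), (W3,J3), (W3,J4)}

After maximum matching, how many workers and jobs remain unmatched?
Unmatched: 1 workers, 2 jobs

Maximum matching size: 2
Workers: 3 total, 2 matched, 1 unmatched
Jobs: 4 total, 2 matched, 2 unmatched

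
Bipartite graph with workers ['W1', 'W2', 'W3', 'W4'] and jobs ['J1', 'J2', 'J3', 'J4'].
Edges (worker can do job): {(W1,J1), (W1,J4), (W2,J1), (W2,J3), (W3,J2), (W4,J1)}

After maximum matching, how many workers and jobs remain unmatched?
Unmatched: 0 workers, 0 jobs

Maximum matching size: 4
Workers: 4 total, 4 matched, 0 unmatched
Jobs: 4 total, 4 matched, 0 unmatched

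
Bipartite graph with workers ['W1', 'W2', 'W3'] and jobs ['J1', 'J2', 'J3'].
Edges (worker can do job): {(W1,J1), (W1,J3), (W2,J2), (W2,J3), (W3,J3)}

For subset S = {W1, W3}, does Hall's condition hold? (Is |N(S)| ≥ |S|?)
Yes: |N(S)| = 2, |S| = 2

Subset S = {W1, W3}
Neighbors N(S) = {J1, J3}

|N(S)| = 2, |S| = 2
Hall's condition: |N(S)| ≥ |S| is satisfied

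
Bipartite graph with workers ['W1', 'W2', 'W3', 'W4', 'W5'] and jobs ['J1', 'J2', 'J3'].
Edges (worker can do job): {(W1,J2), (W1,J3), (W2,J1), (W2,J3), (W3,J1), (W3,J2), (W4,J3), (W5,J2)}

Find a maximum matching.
Matching: {(W3,J1), (W4,J3), (W5,J2)}

Maximum matching (size 3):
  W3 → J1
  W4 → J3
  W5 → J2

Each worker is assigned to at most one job, and each job to at most one worker.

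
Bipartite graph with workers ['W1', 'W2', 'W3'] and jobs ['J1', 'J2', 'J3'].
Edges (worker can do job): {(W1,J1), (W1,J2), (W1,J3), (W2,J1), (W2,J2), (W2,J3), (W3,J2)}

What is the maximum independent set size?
Maximum independent set = 3

By König's theorem:
- Min vertex cover = Max matching = 3
- Max independent set = Total vertices - Min vertex cover
- Max independent set = 6 - 3 = 3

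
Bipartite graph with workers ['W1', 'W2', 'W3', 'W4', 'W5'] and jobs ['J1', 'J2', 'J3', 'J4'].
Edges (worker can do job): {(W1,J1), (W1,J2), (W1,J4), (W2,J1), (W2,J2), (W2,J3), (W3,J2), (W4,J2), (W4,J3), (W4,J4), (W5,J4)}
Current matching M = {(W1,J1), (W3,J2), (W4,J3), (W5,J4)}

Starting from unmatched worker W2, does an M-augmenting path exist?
No augmenting path from W2

Alternating search from W2 reaches jobs: {J1, J2, J3, J4}.
Every reachable job is already matched in M, and following those matched edges back to workers exposes no further unvisited jobs.
No M-augmenting path from W2 exists.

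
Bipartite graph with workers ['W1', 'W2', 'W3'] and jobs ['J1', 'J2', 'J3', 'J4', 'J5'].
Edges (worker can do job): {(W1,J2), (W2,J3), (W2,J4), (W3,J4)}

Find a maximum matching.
Matching: {(W1,J2), (W2,J3), (W3,J4)}

Maximum matching (size 3):
  W1 → J2
  W2 → J3
  W3 → J4

Each worker is assigned to at most one job, and each job to at most one worker.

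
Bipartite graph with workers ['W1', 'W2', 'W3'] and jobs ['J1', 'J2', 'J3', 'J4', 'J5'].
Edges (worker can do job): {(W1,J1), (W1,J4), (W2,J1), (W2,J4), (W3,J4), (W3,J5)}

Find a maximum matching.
Matching: {(W1,J1), (W2,J4), (W3,J5)}

Maximum matching (size 3):
  W1 → J1
  W2 → J4
  W3 → J5

Each worker is assigned to at most one job, and each job to at most one worker.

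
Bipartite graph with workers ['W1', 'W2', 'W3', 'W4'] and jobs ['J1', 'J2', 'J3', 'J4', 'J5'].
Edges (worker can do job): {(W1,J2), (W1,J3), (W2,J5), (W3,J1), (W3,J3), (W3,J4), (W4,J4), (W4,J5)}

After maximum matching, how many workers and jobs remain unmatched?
Unmatched: 0 workers, 1 jobs

Maximum matching size: 4
Workers: 4 total, 4 matched, 0 unmatched
Jobs: 5 total, 4 matched, 1 unmatched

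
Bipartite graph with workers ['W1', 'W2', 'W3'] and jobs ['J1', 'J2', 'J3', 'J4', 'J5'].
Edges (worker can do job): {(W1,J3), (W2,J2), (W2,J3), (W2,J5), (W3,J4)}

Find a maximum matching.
Matching: {(W1,J3), (W2,J2), (W3,J4)}

Maximum matching (size 3):
  W1 → J3
  W2 → J2
  W3 → J4

Each worker is assigned to at most one job, and each job to at most one worker.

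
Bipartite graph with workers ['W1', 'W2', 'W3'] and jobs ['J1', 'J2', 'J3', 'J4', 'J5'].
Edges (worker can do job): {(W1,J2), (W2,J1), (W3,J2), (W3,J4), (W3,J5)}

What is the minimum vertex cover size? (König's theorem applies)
Minimum vertex cover size = 3

By König's theorem: in bipartite graphs,
min vertex cover = max matching = 3

Maximum matching has size 3, so minimum vertex cover also has size 3.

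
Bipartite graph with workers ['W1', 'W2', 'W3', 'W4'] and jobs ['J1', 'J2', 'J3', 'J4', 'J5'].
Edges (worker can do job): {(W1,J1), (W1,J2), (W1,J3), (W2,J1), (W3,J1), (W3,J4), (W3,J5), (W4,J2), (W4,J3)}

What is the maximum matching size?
Maximum matching size = 4

Maximum matching: {(W1,J3), (W2,J1), (W3,J5), (W4,J2)}
Size: 4

This assigns 4 workers to 4 distinct jobs.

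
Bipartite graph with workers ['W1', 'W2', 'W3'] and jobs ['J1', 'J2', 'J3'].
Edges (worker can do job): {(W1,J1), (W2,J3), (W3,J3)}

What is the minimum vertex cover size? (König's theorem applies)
Minimum vertex cover size = 2

By König's theorem: in bipartite graphs,
min vertex cover = max matching = 2

Maximum matching has size 2, so minimum vertex cover also has size 2.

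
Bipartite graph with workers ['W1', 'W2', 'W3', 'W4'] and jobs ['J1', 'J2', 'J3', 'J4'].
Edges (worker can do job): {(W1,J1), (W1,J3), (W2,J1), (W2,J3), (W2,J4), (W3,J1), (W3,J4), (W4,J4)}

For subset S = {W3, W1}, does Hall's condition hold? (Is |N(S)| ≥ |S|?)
Yes: |N(S)| = 3, |S| = 2

Subset S = {W3, W1}
Neighbors N(S) = {J1, J3, J4}

|N(S)| = 3, |S| = 2
Hall's condition: |N(S)| ≥ |S| is satisfied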